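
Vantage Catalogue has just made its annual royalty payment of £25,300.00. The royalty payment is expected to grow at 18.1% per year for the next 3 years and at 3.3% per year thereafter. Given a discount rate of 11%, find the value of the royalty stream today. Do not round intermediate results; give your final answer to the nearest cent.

£494830.39

D_1 = 29879.30000
D_2 = 35287.45330
D_3 = 41674.48235
Terminal value at year 3: TV = D_3×(1+g_2)/(r−g_2) = 43049.74026/0.077 = 559087.53591
P_0 = D_1/(1+r)^1 + D_2/(1+r)^2 + D_3/(1+r)^3 + TV/(1+r)^3
    = 26918.28829 + 28640.08871 + 30472.02231 + 408799.98765 = 494830.38696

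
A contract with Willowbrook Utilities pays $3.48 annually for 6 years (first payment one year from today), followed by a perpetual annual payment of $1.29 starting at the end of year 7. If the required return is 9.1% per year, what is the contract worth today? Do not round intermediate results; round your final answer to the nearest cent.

PV of 6-year annuity: $3.48 × [1 − (1+0.091)^−6] / 0.091 = 15.56456
Perpetuity value at year 6: $1.29 / 0.091 = 14.17582
PV of perpetuity: 14.17582 / (1+0.091)^6 = 8.40620
Total PV = 15.56456 + 8.40620 = 23.97076

$23.97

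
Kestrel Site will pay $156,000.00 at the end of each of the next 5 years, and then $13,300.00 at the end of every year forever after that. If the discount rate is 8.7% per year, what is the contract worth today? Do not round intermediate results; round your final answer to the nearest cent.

PV of 5-year annuity: $156,000.00 × [1 − (1+0.087)^−5] / 0.087 = 611538.42824
Perpetuity value at year 5: $13,300.00 / 0.087 = 152873.56322
PV of perpetuity: 152873.56322 / (1+0.087)^5 = 100735.99209
Total PV = 611538.42824 + 100735.99209 = 712274.42033

$712274.42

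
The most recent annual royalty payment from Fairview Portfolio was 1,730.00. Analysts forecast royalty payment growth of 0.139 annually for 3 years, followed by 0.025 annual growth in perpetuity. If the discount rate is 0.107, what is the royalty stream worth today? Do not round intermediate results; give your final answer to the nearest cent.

D_1 = 1970.47000
D_2 = 2244.36533
D_3 = 2556.33211
Terminal value at year 3: TV = D_3×(1+g_2)/(r−g_2) = 2620.24041/0.082 = 31954.15139
P_0 = D_1/(1+r)^1 + D_2/(1+r)^2 + D_3/(1+r)^3 + TV/(1+r)^3
    = 1780.00903 + 1831.46368 + 1884.40572 + 23555.07144 = 29050.94986

29050.95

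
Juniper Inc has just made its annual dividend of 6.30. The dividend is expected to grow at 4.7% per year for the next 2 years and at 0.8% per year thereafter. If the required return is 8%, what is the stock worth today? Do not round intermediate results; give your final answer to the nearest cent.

94.92

D_1 = 6.59610
D_2 = 6.90612
Terminal value at year 2: TV = D_2×(1+g_2)/(r−g_2) = 6.96137/0.072 = 96.68563
P_0 = D_1/(1+r)^1 + D_2/(1+r)^2 + TV/(1+r)^2
    = 6.10750 + 5.92088 + 82.89235 = 94.92073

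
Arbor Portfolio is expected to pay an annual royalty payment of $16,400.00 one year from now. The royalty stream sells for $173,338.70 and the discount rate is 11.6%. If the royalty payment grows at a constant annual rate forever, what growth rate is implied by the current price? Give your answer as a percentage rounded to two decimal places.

2.14%

P = D₁/(r−g) ⇒ g = r − D₁/P = 0.116 − $16,400.00/$173,338.70 = 0.021388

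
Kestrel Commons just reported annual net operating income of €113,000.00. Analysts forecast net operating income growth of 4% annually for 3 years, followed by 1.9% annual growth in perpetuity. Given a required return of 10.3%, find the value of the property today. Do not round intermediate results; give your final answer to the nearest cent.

€1450799.12

D_1 = 117520.00000
D_2 = 122220.80000
D_3 = 127109.63200
Terminal value at year 3: TV = D_3×(1+g_2)/(r−g_2) = 129524.71501/0.084 = 1541960.89295
P_0 = D_1/(1+r)^1 + D_2/(1+r)^2 + D_3/(1+r)^3 + TV/(1+r)^3
    = 106545.78422 + 100460.21359 + 94722.23222 + 1149070.88846 = 1450799.11850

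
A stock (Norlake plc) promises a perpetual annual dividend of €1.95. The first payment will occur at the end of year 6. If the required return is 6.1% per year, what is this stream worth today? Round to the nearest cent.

€23.78

Value at end of year 5: C / r = €1.95 / 0.061 = €31.9672
Discount to today: PV = €31.9672 / (1 + 0.061)^5 = €31.9672 / 1.344550 = €23.78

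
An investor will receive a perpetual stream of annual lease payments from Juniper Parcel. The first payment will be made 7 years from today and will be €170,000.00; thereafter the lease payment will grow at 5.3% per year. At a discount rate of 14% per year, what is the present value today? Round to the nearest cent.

€890226.59

Value at end of year 6: C₁ / (r − g) = €170,000.00 / (0.14 − 0.053) = €1,954,022.9885
Discount to today: PV = €1,954,022.9885 / (1 + 0.14)^6 = €1,954,022.9885 / 2.194973 = €890,226.59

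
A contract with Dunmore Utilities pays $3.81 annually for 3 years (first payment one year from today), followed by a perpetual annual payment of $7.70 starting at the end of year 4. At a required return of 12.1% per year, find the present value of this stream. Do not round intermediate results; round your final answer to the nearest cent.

$54.31

PV of 3-year annuity: $3.81 × [1 − (1+0.121)^−3] / 0.121 = 9.13528
Perpetuity value at year 3: $7.70 / 0.121 = 63.63636
PV of perpetuity: 63.63636 / (1+0.121)^3 = 45.17400
Total PV = 9.13528 + 45.17400 = 54.30927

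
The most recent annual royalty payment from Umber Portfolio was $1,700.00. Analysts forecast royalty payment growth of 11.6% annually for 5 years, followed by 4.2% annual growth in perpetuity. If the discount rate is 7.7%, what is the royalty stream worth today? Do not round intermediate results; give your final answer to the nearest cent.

D_1 = 1897.20000
D_2 = 2117.27520
D_3 = 2362.87912
D_4 = 2636.97310
D_5 = 2942.86198
Terminal value at year 5: TV = D_5×(1+g_2)/(r−g_2) = 3066.46218/0.035 = 87613.20527
P_0 = D_1/(1+r)^1 + D_2/(1+r)^2 + D_3/(1+r)^3 + D_4/(1+r)^4 + D_5/(1+r)^5 + TV/(1+r)^5
    = 1761.55989 + 1825.34897 + 1891.44795 + 1959.94050 + 2030.91327 + 60463.18944 = 69932.40001

$69932.40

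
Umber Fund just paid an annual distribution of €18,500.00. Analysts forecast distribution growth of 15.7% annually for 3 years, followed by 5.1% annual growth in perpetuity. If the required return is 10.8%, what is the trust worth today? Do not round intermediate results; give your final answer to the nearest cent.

D_1 = 21404.50000
D_2 = 24765.00650
D_3 = 28653.11252
Terminal value at year 3: TV = D_3×(1+g_2)/(r−g_2) = 30114.42126/0.057 = 528323.17998
P_0 = D_1/(1+r)^1 + D_2/(1+r)^2 + D_3/(1+r)^3 + TV/(1+r)^3
    = 19318.14079 + 20172.46291 + 21064.56641 + 388401.04028 = 448956.21039

€448956.21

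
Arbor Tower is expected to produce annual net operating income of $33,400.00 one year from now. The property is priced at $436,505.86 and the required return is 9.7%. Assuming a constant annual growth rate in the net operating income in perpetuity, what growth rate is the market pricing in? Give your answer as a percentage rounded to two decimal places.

P = D₁/(r−g) ⇒ g = r − D₁/P = 0.097 − $33,400.00/$436,505.86 = 0.020483

2.05%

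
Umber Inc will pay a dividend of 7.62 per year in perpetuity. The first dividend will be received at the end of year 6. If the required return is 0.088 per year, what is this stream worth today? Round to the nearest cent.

56.80

Value at end of year 5: C / r = 7.62 / 0.088 = 86.5909
Discount to today: PV = 86.5909 / (1 + 0.088)^5 = 86.5909 / 1.524560 = 56.80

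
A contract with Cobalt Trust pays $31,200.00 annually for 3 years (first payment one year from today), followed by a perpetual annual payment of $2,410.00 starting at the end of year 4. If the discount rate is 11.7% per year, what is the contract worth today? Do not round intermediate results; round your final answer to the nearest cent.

$90105.06

PV of 3-year annuity: $31,200.00 × [1 − (1+0.117)^−3] / 0.117 = 75325.14962
Perpetuity value at year 3: $2,410.00 / 0.117 = 20598.29060
PV of perpetuity: 20598.29060 / (1+0.117)^3 = 14779.90564
Total PV = 75325.14962 + 14779.90564 = 90105.05527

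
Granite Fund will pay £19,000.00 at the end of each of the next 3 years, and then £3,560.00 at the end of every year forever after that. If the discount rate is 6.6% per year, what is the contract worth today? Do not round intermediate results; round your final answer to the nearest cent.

£94756.79

PV of 3-year annuity: £19,000.00 × [1 − (1+0.066)^−3] / 0.066 = 50228.66054
Perpetuity value at year 3: £3,560.00 / 0.066 = 53939.39394
PV of perpetuity: 53939.39394 / (1+0.066)^3 = 44528.12912
Total PV = 50228.66054 + 44528.12912 = 94756.78966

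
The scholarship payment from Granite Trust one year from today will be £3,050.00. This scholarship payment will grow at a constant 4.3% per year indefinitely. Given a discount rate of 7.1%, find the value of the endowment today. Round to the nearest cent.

Growing perpetuity: P = D₁ / (r − g) = £3,050.0000 / (0.071 − 0.043) = £108,928.57

£108928.57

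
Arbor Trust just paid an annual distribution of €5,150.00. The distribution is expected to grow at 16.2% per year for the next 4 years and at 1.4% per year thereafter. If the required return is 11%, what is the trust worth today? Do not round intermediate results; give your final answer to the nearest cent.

€88457.39

D_1 = 5984.30000
D_2 = 6953.75660
D_3 = 8080.26517
D_4 = 9389.26813
Terminal value at year 4: TV = D_4×(1+g_2)/(r−g_2) = 9520.71788/0.096 = 99174.14459
P_0 = D_1/(1+r)^1 + D_2/(1+r)^2 + D_3/(1+r)^3 + D_4/(1+r)^4 + TV/(1+r)^4
    = 5391.26126 + 5643.82485 + 5908.22025 + 6185.00174 + 65329.08087 = 88457.38898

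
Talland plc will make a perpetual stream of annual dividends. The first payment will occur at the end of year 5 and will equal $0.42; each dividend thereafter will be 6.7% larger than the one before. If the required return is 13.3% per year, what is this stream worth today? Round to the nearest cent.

Value at end of year 4: C₁ / (r − g) = $0.42 / (0.133 − 0.067) = $6.3636
Discount to today: PV = $6.3636 / (1 + 0.133)^4 = $6.3636 / 1.647857 = $3.86

$3.86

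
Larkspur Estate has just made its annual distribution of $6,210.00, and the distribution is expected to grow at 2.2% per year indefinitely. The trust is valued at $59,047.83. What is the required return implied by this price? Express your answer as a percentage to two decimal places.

12.95%

D₁ = $6,210.00 × 1.022 = $6,346.6200
P = D₁/(r − g) ⇒ r = D₁/P + g = $6,346.6200/$59,047.83 + 0.022 = 0.107483 + 0.022 = 0.129483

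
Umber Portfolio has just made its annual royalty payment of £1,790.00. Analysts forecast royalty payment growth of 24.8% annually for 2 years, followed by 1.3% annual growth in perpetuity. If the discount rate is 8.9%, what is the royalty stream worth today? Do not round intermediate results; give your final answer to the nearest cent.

£35736.67

D_1 = 2233.92000
D_2 = 2787.93216
Terminal value at year 2: TV = D_2×(1+g_2)/(r−g_2) = 2824.17528/0.076 = 37160.20103
P_0 = D_1/(1+r)^1 + D_2/(1+r)^2 + TV/(1+r)^2
    = 2051.34986 + 2350.85824 + 31334.46581 = 35736.67392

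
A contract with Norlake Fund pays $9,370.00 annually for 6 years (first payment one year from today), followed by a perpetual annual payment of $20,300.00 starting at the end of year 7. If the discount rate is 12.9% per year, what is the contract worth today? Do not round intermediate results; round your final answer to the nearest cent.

PV of 6-year annuity: $9,370.00 × [1 − (1+0.129)^−6] / 0.129 = 37561.58369
Perpetuity value at year 6: $20,300.00 / 0.129 = 157364.34109
PV of perpetuity: 157364.34109 / (1+0.129)^6 = 75987.59093
Total PV = 37561.58369 + 75987.59093 = 113549.17462

$113549.17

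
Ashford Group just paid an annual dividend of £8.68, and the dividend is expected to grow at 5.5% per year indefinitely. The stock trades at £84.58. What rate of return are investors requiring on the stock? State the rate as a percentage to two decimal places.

16.33%

D₁ = £8.68 × 1.055 = £9.1574
P = D₁/(r − g) ⇒ r = D₁/P + g = £9.1574/£84.58 + 0.055 = 0.108269 + 0.055 = 0.163269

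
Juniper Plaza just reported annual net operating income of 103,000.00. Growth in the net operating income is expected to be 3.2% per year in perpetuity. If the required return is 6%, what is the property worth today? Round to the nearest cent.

D₁ = D₀ × (1 + g) = 103,000.00 × 1.032 = 106,296.0000
Growing perpetuity: P = D₁ / (r − g) = 106,296.0000 / (0.06 − 0.032) = 3,796,285.71

3796285.71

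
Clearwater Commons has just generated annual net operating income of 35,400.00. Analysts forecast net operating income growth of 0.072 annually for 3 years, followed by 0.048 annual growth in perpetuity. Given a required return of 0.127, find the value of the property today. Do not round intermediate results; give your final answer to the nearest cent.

500324.51

D_1 = 37948.80000
D_2 = 40681.11360
D_3 = 43610.15378
Terminal value at year 3: TV = D_3×(1+g_2)/(r−g_2) = 45703.44116/0.079 = 578524.57165
P_0 = D_1/(1+r)^1 + D_2/(1+r)^2 + D_3/(1+r)^3 + TV/(1+r)^3
    = 33672.40461 + 32029.11956 + 30466.03032 + 404156.95918 = 500324.51367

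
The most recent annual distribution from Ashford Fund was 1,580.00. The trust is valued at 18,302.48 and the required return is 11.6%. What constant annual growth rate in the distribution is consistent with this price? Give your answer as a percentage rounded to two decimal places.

2.73%

P = D₀(1+g)/(r−g) ⇒ P(r−g) = D₀(1+g) ⇒ g(P+D₀) = P·r − D₀
g = (P·r − D₀)/(P + D₀) = (18,302.48×0.116 − 1,580.00) / (18,302.48 + 1,580.00) = 0.027315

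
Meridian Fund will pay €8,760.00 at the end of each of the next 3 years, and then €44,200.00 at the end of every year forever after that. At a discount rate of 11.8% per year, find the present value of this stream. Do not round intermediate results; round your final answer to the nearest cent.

€289161.97

PV of 3-year annuity: €8,760.00 × [1 − (1+0.118)^−3] / 0.118 = 21112.56396
Perpetuity value at year 3: €44,200.00 / 0.118 = 374576.27119
PV of perpetuity: 374576.27119 / (1+0.118)^3 = 268049.40738
Total PV = 21112.56396 + 268049.40738 = 289161.97134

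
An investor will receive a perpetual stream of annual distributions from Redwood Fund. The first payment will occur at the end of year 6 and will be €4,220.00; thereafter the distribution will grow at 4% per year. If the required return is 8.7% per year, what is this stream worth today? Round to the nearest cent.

Value at end of year 5: C₁ / (r − g) = €4,220.00 / (0.087 − 0.04) = €89,787.2340
Discount to today: PV = €89,787.2340 / (1 + 0.087)^5 = €89,787.2340 / 1.517566 = €59,165.27

€59165.27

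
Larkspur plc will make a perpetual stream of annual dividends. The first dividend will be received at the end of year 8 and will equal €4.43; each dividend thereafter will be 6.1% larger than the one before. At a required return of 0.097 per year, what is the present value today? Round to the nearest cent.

Value at end of year 7: C₁ / (r − g) = €4.43 / (0.097 − 0.061) = €123.0556
Discount to today: PV = €123.0556 / (1 + 0.097)^7 = €123.0556 / 1.911817 = €64.37

€64.37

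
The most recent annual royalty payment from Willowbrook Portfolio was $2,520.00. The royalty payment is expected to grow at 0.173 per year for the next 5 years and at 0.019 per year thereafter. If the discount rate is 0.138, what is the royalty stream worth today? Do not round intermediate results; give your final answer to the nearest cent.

D_1 = 2955.96000
D_2 = 3467.34108
D_3 = 4067.19109
D_4 = 4770.81514
D_5 = 5596.16616
Terminal value at year 5: TV = D_5×(1+g_2)/(r−g_2) = 5702.49332/0.119 = 47920.11195
P_0 = D_1/(1+r)^1 + D_2/(1+r)^2 + D_3/(1+r)^3 + D_4/(1+r)^4 + D_5/(1+r)^5 + TV/(1+r)^5
    = 2597.50439 + 2677.39249 + 2759.73760 + 2844.61530 + 2932.10346 + 25107.67588 = 38919.02913

$38919.03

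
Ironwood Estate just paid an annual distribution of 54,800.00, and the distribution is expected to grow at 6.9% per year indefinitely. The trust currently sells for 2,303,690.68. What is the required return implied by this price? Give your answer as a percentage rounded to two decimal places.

D₁ = 54,800.00 × 1.069 = 58,581.2000
P = D₁/(r − g) ⇒ r = D₁/P + g = 58,581.2000/2,303,690.68 + 0.069 = 0.025429 + 0.069 = 0.094429

9.44%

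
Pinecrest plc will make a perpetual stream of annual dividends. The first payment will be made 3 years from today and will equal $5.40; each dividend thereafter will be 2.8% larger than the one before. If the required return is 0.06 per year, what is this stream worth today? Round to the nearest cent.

Value at end of year 2: C₁ / (r − g) = $5.40 / (0.06 − 0.028) = $168.7500
Discount to today: PV = $168.7500 / (1 + 0.06)^2 = $168.7500 / 1.123600 = $150.19

$150.19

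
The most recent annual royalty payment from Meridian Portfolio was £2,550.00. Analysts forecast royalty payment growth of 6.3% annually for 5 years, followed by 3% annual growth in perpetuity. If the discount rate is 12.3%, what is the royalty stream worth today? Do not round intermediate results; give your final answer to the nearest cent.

D_1 = 2710.65000
D_2 = 2881.42095
D_3 = 3062.95047
D_4 = 3255.91635
D_5 = 3461.03908
Terminal value at year 5: TV = D_5×(1+g_2)/(r−g_2) = 3564.87025/0.093 = 38331.93819
P_0 = D_1/(1+r)^1 + D_2/(1+r)^2 + D_3/(1+r)^3 + D_4/(1+r)^4 + D_5/(1+r)^5 + TV/(1+r)^5
    = 2413.75779 + 2284.79478 + 2162.72204 + 2047.17144 + 1937.79451 + 21461.59514 = 32307.83569

£32307.84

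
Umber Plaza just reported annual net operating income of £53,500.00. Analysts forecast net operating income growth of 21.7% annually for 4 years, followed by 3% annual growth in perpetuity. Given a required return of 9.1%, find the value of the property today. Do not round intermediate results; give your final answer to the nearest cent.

£1682044.48

D_1 = 65109.50000
D_2 = 79238.26150
D_3 = 96432.96425
D_4 = 117358.91749
Terminal value at year 4: TV = D_4×(1+g_2)/(r−g_2) = 120879.68501/0.061 = 1981634.18051
P_0 = D_1/(1+r)^1 + D_2/(1+r)^2 + D_3/(1+r)^3 + D_4/(1+r)^4 + TV/(1+r)^4
    = 59678.73511 + 66571.05465 + 74259.37077 + 82835.61341 + 1398699.70178 = 1682044.47571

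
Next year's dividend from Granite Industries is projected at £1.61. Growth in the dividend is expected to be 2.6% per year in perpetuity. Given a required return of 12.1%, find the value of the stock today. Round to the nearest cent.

Growing perpetuity: P = D₁ / (r − g) = £1.6100 / (0.121 − 0.026) = £16.95

£16.95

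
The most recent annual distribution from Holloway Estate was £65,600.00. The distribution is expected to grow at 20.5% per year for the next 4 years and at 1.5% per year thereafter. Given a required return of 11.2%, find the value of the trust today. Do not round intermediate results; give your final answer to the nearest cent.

£1268561.09

D_1 = 79048.00000
D_2 = 95252.84000
D_3 = 114779.67220
D_4 = 138309.50500
Terminal value at year 4: TV = D_4×(1+g_2)/(r−g_2) = 140384.14758/0.097 = 1447259.25336
P_0 = D_1/(1+r)^1 + D_2/(1+r)^2 + D_3/(1+r)^3 + D_4/(1+r)^4 + TV/(1+r)^4
    = 71086.33094 + 77031.50070 + 83473.88340 + 90455.06250 + 946514.31377 = 1268561.09131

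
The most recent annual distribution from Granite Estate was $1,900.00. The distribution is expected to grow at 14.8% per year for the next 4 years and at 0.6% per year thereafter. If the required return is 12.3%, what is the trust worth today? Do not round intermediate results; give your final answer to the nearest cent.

$25873.29

D_1 = 2181.20000
D_2 = 2504.01760
D_3 = 2874.61220
D_4 = 3300.05481
Terminal value at year 4: TV = D_4×(1+g_2)/(r−g_2) = 3319.85514/0.117 = 28374.83026
P_0 = D_1/(1+r)^1 + D_2/(1+r)^2 + D_3/(1+r)^3 + D_4/(1+r)^4 + TV/(1+r)^4
    = 1942.29742 + 1985.53645 + 2029.73806 + 2074.92369 + 17840.79681 = 25873.29243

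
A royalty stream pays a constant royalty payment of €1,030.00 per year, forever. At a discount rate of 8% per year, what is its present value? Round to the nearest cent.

€12875.00

Level perpetuity: PV = C / r = €1,030.00 / 0.08 = €12,875.00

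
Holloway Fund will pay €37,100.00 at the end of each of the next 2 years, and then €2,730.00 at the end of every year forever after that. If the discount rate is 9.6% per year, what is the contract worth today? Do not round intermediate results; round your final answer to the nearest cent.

€88409.66

PV of 2-year annuity: €37,100.00 × [1 − (1+0.096)^−2] / 0.096 = 64735.73446
Perpetuity value at year 2: €2,730.00 / 0.096 = 28437.50000
PV of perpetuity: 28437.50000 / (1+0.096)^2 = 23673.92709
Total PV = 64735.73446 + 23673.92709 = 88409.66154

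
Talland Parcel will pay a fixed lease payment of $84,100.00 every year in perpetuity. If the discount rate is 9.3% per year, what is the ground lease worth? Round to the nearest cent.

$904301.08

Level perpetuity: PV = C / r = $84,100.00 / 0.093 = $904,301.08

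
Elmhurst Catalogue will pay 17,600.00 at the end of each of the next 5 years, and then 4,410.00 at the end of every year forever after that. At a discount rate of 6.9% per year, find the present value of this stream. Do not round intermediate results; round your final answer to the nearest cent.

118139.76

PV of 5-year annuity: 17,600.00 × [1 − (1+0.069)^−5] / 0.069 = 72357.10667
Perpetuity value at year 5: 4,410.00 / 0.069 = 63913.04348
PV of perpetuity: 63913.04348 / (1+0.069)^5 = 45782.65482
Total PV = 72357.10667 + 45782.65482 = 118139.76149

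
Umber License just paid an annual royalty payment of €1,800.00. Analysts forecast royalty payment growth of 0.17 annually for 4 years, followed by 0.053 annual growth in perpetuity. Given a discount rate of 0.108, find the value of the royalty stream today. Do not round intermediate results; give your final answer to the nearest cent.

€51112.39

D_1 = 2106.00000
D_2 = 2464.02000
D_3 = 2882.90340
D_4 = 3372.99698
Terminal value at year 4: TV = D_4×(1+g_2)/(r−g_2) = 3551.76582/0.055 = 64577.56032
P_0 = D_1/(1+r)^1 + D_2/(1+r)^2 + D_3/(1+r)^3 + D_4/(1+r)^4 + TV/(1+r)^4
    = 1900.72202 + 2007.08011 + 2119.38965 + 2237.98366 + 42847.21436 = 51112.38980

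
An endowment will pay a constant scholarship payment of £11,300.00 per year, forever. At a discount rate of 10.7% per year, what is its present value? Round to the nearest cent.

£105607.48

Level perpetuity: PV = C / r = £11,300.00 / 0.107 = £105,607.48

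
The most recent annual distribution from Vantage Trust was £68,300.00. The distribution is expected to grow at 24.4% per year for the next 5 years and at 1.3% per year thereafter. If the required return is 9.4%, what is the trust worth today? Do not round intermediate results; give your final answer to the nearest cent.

D_1 = 84965.20000
D_2 = 105696.70880
D_3 = 131486.70575
D_4 = 163569.46195
D_5 = 203480.41067
Terminal value at year 5: TV = D_5×(1+g_2)/(r−g_2) = 206125.65600/0.081 = 2544761.18523
P_0 = D_1/(1+r)^1 + D_2/(1+r)^2 + D_3/(1+r)^3 + D_4/(1+r)^4 + D_5/(1+r)^5 + TV/(1+r)^5
    = 77664.71664 + 88313.44378 + 100422.23406 + 114191.27895 + 129848.21848 + 1623904.26318 = 2134344.15508

£2134344.16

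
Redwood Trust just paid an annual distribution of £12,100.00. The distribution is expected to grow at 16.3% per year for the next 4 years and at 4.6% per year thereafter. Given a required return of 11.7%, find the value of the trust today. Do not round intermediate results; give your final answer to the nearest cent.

D_1 = 14072.30000
D_2 = 16366.08490
D_3 = 19033.75674
D_4 = 22136.25909
Terminal value at year 4: TV = D_4×(1+g_2)/(r−g_2) = 23154.52701/0.071 = 326120.09866
P_0 = D_1/(1+r)^1 + D_2/(1+r)^2 + D_3/(1+r)^3 + D_4/(1+r)^4 + TV/(1+r)^4
    = 12598.29902 + 13117.11885 + 13657.30459 + 14219.73611 + 209490.76013 = 263083.21868

£263083.22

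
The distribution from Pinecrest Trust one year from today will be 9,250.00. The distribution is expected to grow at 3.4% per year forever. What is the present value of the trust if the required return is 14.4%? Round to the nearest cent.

84090.91

Growing perpetuity: P = D₁ / (r − g) = 9,250.0000 / (0.144 − 0.034) = 84,090.91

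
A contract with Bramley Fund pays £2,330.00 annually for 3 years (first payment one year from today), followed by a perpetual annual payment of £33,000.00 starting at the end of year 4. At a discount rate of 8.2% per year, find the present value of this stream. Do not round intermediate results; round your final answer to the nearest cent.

PV of 3-year annuity: £2,330.00 × [1 − (1+0.082)^−3] / 0.082 = 5983.03237
Perpetuity value at year 3: £33,000.00 / 0.082 = 402439.02439
PV of perpetuity: 402439.02439 / (1+0.082)^3 = 317700.79763
Total PV = 5983.03237 + 317700.79763 = 323683.83000

£323683.83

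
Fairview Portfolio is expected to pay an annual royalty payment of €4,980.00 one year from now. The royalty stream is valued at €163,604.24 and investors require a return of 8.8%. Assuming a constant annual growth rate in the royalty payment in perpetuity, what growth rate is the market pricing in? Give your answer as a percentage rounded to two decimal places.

P = D₁/(r−g) ⇒ g = r − D₁/P = 0.088 − €4,980.00/€163,604.24 = 0.057561

5.76%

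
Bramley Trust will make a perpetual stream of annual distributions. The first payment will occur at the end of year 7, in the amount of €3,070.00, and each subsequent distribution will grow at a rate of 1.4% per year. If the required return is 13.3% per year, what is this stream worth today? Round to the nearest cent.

Value at end of year 6: C₁ / (r − g) = €3,070.00 / (0.133 − 0.014) = €25,798.3193
Discount to today: PV = €25,798.3193 / (1 + 0.133)^6 = €25,798.3193 / 2.115336 = €12,195.85

€12195.85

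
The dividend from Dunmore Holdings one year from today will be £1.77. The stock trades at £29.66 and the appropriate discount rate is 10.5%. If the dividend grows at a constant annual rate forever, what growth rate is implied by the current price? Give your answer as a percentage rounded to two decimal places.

P = D₁/(r−g) ⇒ g = r − D₁/P = 0.105 − £1.77/£29.66 = 0.045324

4.53%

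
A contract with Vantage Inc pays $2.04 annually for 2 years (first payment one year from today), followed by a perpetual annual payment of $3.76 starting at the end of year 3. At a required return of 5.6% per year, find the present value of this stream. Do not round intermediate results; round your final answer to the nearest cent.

PV of 2-year annuity: $2.04 × [1 − (1+0.056)^−2] / 0.056 = 3.76119
Perpetuity value at year 2: $3.76 / 0.056 = 67.14286
PV of perpetuity: 67.14286 / (1+0.056)^2 = 60.21047
Total PV = 3.76119 + 60.21047 = 63.97166

$63.97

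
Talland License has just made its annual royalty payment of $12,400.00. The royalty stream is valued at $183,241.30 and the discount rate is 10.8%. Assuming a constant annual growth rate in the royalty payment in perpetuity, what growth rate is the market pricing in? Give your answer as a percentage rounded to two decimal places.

P = D₀(1+g)/(r−g) ⇒ P(r−g) = D₀(1+g) ⇒ g(P+D₀) = P·r − D₀
g = (P·r − D₀)/(P + D₀) = ($183,241.30×0.108 − $12,400.00) / ($183,241.30 + $12,400.00) = 0.037774

3.78%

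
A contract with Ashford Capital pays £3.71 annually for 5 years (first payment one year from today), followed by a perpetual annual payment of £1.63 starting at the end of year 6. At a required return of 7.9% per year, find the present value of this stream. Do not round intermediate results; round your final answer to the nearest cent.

PV of 5-year annuity: £3.71 × [1 − (1+0.079)^−5] / 0.079 = 14.85208
Perpetuity value at year 5: £1.63 / 0.079 = 20.63291
PV of perpetuity: 20.63291 / (1+0.079)^5 = 14.10760
Total PV = 14.85208 + 14.10760 = 28.95968

£28.96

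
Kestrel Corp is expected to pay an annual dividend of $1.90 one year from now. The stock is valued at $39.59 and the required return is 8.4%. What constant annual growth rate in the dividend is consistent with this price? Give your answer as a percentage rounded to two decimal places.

3.60%

P = D₁/(r−g) ⇒ g = r − D₁/P = 0.084 − $1.90/$39.59 = 0.036008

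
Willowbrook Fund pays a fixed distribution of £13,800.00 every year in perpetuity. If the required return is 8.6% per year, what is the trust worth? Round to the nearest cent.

Level perpetuity: PV = C / r = £13,800.00 / 0.086 = £160,465.12

£160465.12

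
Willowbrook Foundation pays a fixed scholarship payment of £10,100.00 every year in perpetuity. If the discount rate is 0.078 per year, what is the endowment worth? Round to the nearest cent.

£129487.18

Level perpetuity: PV = C / r = £10,100.00 / 0.078 = £129,487.18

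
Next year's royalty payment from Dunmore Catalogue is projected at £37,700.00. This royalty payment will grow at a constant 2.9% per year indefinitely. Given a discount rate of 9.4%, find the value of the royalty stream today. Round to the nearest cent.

£580000.00

Growing perpetuity: P = D₁ / (r − g) = £37,700.0000 / (0.094 − 0.029) = £580,000.00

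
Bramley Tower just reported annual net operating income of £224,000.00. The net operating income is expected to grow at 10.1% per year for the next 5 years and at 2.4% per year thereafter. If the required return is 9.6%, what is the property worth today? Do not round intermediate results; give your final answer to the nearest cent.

D_1 = 246624.00000
D_2 = 271533.02400
D_3 = 298957.85942
D_4 = 329152.60323
D_5 = 362397.01615
Terminal value at year 5: TV = D_5×(1+g_2)/(r−g_2) = 371094.54454/0.072 = 5154090.89638
P_0 = D_1/(1+r)^1 + D_2/(1+r)^2 + D_3/(1+r)^3 + D_4/(1+r)^4 + D_5/(1+r)^5 + TV/(1+r)^5
    = 225021.89781 + 226048.45756 + 227079.70053 + 228115.64807 + 229156.32164 + 3259112.13002 = 4394534.15563

£4394534.16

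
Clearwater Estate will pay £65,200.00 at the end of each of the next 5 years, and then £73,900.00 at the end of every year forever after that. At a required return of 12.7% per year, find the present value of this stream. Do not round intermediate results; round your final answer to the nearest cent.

PV of 5-year annuity: £65,200.00 × [1 − (1+0.127)^−5] / 0.127 = 231012.09424
Perpetuity value at year 5: £73,900.00 / 0.127 = 581889.76378
PV of perpetuity: 581889.76378 / (1+0.127)^5 = 320052.43610
Total PV = 231012.09424 + 320052.43610 = 551064.53035

£551064.53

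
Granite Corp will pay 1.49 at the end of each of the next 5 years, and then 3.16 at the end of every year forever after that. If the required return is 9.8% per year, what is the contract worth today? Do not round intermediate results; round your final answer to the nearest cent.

PV of 5-year annuity: 1.49 × [1 − (1+0.098)^−5] / 0.098 = 5.67725
Perpetuity value at year 5: 3.16 / 0.098 = 32.24490
PV of perpetuity: 32.24490 / (1+0.098)^5 = 20.20456
Total PV = 5.67725 + 20.20456 = 25.88181

25.88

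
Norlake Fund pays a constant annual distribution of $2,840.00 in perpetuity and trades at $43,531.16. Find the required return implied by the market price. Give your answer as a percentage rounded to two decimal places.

6.52%

P = C/r ⇒ r = C/P = $2,840.00/$43,531.16 = 0.065241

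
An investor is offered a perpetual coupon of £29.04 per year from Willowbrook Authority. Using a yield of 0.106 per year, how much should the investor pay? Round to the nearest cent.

Level perpetuity: PV = C / r = £29.04 / 0.106 = £273.96

£273.96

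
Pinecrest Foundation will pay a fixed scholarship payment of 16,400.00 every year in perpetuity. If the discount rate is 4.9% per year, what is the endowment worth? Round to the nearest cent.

334693.88

Level perpetuity: PV = C / r = 16,400.00 / 0.049 = 334,693.88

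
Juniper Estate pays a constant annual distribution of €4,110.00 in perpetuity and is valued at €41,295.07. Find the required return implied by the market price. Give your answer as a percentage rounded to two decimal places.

9.95%

P = C/r ⇒ r = C/P = €4,110.00/€41,295.07 = 0.099528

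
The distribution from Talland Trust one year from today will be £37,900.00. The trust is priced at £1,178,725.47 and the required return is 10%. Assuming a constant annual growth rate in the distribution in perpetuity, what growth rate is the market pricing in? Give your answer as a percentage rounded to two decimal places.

6.78%

P = D₁/(r−g) ⇒ g = r − D₁/P = 0.1 − £37,900.00/£1,178,725.47 = 0.067847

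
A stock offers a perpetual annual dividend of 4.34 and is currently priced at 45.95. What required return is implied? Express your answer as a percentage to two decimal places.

9.45%

P = C/r ⇒ r = C/P = 4.34/45.95 = 0.094450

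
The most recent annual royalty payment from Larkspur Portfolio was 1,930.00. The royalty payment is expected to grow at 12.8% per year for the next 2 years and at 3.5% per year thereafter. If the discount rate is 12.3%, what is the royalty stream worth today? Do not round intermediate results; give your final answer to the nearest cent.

26787.83

D_1 = 2177.04000
D_2 = 2455.70112
Terminal value at year 2: TV = D_2×(1+g_2)/(r−g_2) = 2541.65066/0.088 = 28882.39385
P_0 = D_1/(1+r)^1 + D_2/(1+r)^2 + TV/(1+r)^2
    = 1938.59305 + 1947.22437 + 22902.01387 = 26787.83130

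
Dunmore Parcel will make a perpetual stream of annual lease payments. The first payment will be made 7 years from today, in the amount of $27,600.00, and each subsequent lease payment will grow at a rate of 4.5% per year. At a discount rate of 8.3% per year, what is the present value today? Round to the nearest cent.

Value at end of year 6: C₁ / (r − g) = $27,600.00 / (0.083 − 0.045) = $726,315.7895
Discount to today: PV = $726,315.7895 / (1 + 0.083)^6 = $726,315.7895 / 1.613507 = $450,147.40

$450147.40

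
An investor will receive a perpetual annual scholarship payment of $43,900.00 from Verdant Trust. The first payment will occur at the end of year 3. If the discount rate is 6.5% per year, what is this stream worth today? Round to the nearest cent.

Value at end of year 2: C / r = $43,900.00 / 0.065 = $675,384.6154
Discount to today: PV = $675,384.6154 / (1 + 0.065)^2 = $675,384.6154 / 1.134225 = $595,459.12

$595459.12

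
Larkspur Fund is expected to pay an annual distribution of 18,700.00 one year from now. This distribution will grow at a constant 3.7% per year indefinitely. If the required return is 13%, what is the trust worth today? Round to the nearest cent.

Growing perpetuity: P = D₁ / (r − g) = 18,700.0000 / (0.13 − 0.037) = 201,075.27

201075.27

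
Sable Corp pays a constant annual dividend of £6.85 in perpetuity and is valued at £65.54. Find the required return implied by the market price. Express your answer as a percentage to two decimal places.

P = C/r ⇒ r = C/P = £6.85/£65.54 = 0.104516

10.45%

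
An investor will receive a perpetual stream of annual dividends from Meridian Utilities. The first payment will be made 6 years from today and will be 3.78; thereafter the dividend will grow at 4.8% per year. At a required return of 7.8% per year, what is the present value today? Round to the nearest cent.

86.55

Value at end of year 5: C₁ / (r − g) = 3.78 / (0.078 − 0.048) = 126.0000
Discount to today: PV = 126.0000 / (1 + 0.078)^5 = 126.0000 / 1.455773 = 86.55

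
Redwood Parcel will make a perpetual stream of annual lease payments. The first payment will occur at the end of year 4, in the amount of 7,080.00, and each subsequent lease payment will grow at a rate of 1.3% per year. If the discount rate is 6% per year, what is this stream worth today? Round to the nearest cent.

Value at end of year 3: C₁ / (r − g) = 7,080.00 / (0.06 − 0.013) = 150,638.2979
Discount to today: PV = 150,638.2979 / (1 + 0.06)^3 = 150,638.2979 / 1.191016 = 126,478.82

126478.82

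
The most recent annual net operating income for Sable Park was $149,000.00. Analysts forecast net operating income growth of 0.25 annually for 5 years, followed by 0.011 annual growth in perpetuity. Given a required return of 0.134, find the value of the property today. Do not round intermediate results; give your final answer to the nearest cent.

D_1 = 186250.00000
D_2 = 232812.50000
D_3 = 291015.62500
D_4 = 363769.53125
D_5 = 454711.91406
Terminal value at year 5: TV = D_5×(1+g_2)/(r−g_2) = 459713.74512/0.123 = 3737510.12290
P_0 = D_1/(1+r)^1 + D_2/(1+r)^2 + D_3/(1+r)^3 + D_4/(1+r)^4 + D_5/(1+r)^5 + TV/(1+r)^5
    = 164241.62257 + 181042.35293 + 199561.67651 + 219975.39297 + 242477.28502 + 1993045.00130 = 3000343.33131

$3000343.33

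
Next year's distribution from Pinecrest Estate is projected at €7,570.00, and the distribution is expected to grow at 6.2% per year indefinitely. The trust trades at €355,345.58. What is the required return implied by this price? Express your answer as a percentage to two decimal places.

8.33%

P = D₁/(r − g) ⇒ r = D₁/P + g = €7,570.0000/€355,345.58 + 0.062 = 0.021303 + 0.062 = 0.083303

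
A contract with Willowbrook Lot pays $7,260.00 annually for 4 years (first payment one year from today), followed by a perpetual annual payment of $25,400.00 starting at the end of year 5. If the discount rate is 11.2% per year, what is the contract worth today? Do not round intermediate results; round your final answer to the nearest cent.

$170746.83

PV of 4-year annuity: $7,260.00 × [1 − (1+0.112)^−4] / 0.112 = 22427.91142
Perpetuity value at year 4: $25,400.00 / 0.112 = 226785.71429
PV of perpetuity: 226785.71429 / (1+0.112)^4 = 148318.91676
Total PV = 22427.91142 + 148318.91676 = 170746.82818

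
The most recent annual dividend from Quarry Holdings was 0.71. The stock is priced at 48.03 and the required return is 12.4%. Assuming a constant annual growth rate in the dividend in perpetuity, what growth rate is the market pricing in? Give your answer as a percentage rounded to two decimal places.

P = D₀(1+g)/(r−g) ⇒ P(r−g) = D₀(1+g) ⇒ g(P+D₀) = P·r − D₀
g = (P·r − D₀)/(P + D₀) = (48.03×0.124 − 0.71) / (48.03 + 0.71) = 0.107627

10.76%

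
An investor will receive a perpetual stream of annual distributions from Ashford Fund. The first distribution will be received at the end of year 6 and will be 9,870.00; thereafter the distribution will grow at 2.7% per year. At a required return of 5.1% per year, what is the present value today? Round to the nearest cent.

320695.10

Value at end of year 5: C₁ / (r − g) = 9,870.00 / (0.051 − 0.027) = 411,250.0000
Discount to today: PV = 411,250.0000 / (1 + 0.051)^5 = 411,250.0000 / 1.282371 = 320,695.10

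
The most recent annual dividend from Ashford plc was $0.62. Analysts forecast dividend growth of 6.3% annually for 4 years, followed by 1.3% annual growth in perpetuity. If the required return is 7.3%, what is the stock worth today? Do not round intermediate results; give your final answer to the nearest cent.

$12.51

D_1 = 0.65906
D_2 = 0.70058
D_3 = 0.74472
D_4 = 0.79163
Terminal value at year 4: TV = D_4×(1+g_2)/(r−g_2) = 0.80193/0.06 = 13.36543
P_0 = D_1/(1+r)^1 + D_2/(1+r)^2 + D_3/(1+r)^3 + D_4/(1+r)^4 + TV/(1+r)^4
    = 0.61422 + 0.60850 + 0.60283 + 0.59721 + 10.08287 = 12.50562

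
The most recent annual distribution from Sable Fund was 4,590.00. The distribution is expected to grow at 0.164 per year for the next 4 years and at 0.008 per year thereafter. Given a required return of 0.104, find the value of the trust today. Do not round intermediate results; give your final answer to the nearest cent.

D_1 = 5342.76000
D_2 = 6218.97264
D_3 = 7238.88415
D_4 = 8426.06115
Terminal value at year 4: TV = D_4×(1+g_2)/(r−g_2) = 8493.46964/0.096 = 88473.64212
P_0 = D_1/(1+r)^1 + D_2/(1+r)^2 + D_3/(1+r)^3 + D_4/(1+r)^4 + TV/(1+r)^4
    = 4839.45652 + 5102.47046 + 5379.77864 + 5672.15791 + 59557.65810 = 80551.52164

80551.52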